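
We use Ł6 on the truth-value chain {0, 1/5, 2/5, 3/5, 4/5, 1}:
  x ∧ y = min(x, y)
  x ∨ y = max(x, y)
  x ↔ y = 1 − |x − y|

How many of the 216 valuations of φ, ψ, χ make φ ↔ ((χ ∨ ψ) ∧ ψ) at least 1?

value 1: 36 assignments (counts)
value 4/5: 60 assignments
value 3/5: 48 assignments
value 2/5: 36 assignments
value 1/5: 24 assignments
value 0: 12 assignments
So 36 of the 216 assignments meet the threshold.

36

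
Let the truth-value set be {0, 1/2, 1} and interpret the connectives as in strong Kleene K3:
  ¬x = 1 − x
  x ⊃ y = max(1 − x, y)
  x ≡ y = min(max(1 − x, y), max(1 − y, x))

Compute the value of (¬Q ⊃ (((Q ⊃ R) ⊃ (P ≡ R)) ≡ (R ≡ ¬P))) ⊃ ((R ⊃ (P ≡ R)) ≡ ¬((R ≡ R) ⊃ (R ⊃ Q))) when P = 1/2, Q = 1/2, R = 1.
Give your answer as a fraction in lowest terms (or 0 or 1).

¬Q = ¬1/2 = 1/2
Q ⊃ R = 1/2 ⊃ 1 = 1
P ≡ R = 1/2 ≡ 1 = 1/2
(Q ⊃ R) ⊃ (P ≡ R) = 1 ⊃ 1/2 = 1/2
¬P = ¬1/2 = 1/2
R ≡ ¬P = 1 ≡ 1/2 = 1/2
((Q ⊃ R) ⊃ (P ≡ R)) ≡ (R ≡ ¬P) = 1/2 ≡ 1/2 = 1/2
¬Q ⊃ (((Q ⊃ R) ⊃ (P ≡ R)) ≡ (R ≡ ¬P)) = 1/2 ⊃ 1/2 = 1/2
P ≡ R = 1/2 ≡ 1 = 1/2
R ⊃ (P ≡ R) = 1 ⊃ 1/2 = 1/2
R ≡ R = 1 ≡ 1 = 1
R ⊃ Q = 1 ⊃ 1/2 = 1/2
(R ≡ R) ⊃ (R ⊃ Q) = 1 ⊃ 1/2 = 1/2
¬((R ≡ R) ⊃ (R ⊃ Q)) = ¬1/2 = 1/2
(R ⊃ (P ≡ R)) ≡ ¬((R ≡ R) ⊃ (R ⊃ Q)) = 1/2 ≡ 1/2 = 1/2
(¬Q ⊃ (((Q ⊃ R) ⊃ (P ≡ R)) ≡ (R ≡ ¬P))) ⊃ ((R ⊃ (P ≡ R)) ≡ ¬((R ≡ R) ⊃ (R ⊃ Q))) = 1/2 ⊃ 1/2 = 1/2

1/2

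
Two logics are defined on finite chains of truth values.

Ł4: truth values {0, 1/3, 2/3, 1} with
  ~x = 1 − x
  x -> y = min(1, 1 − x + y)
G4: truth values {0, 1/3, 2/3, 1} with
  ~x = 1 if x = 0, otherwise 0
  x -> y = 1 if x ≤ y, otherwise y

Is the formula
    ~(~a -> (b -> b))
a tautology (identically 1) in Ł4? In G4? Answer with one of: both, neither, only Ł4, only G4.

In Ł4: at a = 0, b = 0 the value is 0 — not a tautology.
In G4: at a = 0, b = 0 the value is 0 — not a tautology.

neither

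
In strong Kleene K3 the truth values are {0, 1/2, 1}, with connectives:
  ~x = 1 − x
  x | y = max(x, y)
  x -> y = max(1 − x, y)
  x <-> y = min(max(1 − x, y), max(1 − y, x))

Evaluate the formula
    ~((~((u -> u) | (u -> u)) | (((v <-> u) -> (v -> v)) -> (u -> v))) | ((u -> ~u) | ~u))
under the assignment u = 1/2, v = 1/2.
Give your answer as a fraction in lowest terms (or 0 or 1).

1/2

u -> u = 1/2 -> 1/2 = 1/2
u -> u = 1/2 -> 1/2 = 1/2
(u -> u) | (u -> u) = 1/2 | 1/2 = 1/2
~((u -> u) | (u -> u)) = ~1/2 = 1/2
v <-> u = 1/2 <-> 1/2 = 1/2
v -> v = 1/2 -> 1/2 = 1/2
(v <-> u) -> (v -> v) = 1/2 -> 1/2 = 1/2
u -> v = 1/2 -> 1/2 = 1/2
((v <-> u) -> (v -> v)) -> (u -> v) = 1/2 -> 1/2 = 1/2
~((u -> u) | (u -> u)) | (((v <-> u) -> (v -> v)) -> (u -> v)) = 1/2 | 1/2 = 1/2
~u = ~1/2 = 1/2
u -> ~u = 1/2 -> 1/2 = 1/2
~u = ~1/2 = 1/2
(u -> ~u) | ~u = 1/2 | 1/2 = 1/2
(~((u -> u) | (u -> u)) | (((v <-> u) -> (v -> v)) -> (u -> v))) | ((u -> ~u) | ~u) = 1/2 | 1/2 = 1/2
~((~((u -> u) | (u -> u)) | (((v <-> u) -> (v -> v)) -> (u -> v))) | ((u -> ~u) | ~u)) = ~1/2 = 1/2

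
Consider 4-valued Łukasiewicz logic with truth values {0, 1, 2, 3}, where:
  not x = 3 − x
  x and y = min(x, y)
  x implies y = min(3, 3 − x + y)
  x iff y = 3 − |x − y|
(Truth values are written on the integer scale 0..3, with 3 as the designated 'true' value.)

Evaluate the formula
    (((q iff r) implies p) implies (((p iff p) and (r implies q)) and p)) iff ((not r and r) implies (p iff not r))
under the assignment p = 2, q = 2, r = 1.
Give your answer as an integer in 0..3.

q iff r = 2 iff 1 = 2
(q iff r) implies p = 2 implies 2 = 3
p iff p = 2 iff 2 = 3
r implies q = 1 implies 2 = 3
(p iff p) and (r implies q) = 3 and 3 = 3
((p iff p) and (r implies q)) and p = 3 and 2 = 2
((q iff r) implies p) implies (((p iff p) and (r implies q)) and p) = 3 implies 2 = 2
not r = not 1 = 2
not r and r = 2 and 1 = 1
not r = not 1 = 2
p iff not r = 2 iff 2 = 3
(not r and r) implies (p iff not r) = 1 implies 3 = 3
(((q iff r) implies p) implies (((p iff p) and (r implies q)) and p)) iff ((not r and r) implies (p iff not r)) = 2 iff 3 = 2

2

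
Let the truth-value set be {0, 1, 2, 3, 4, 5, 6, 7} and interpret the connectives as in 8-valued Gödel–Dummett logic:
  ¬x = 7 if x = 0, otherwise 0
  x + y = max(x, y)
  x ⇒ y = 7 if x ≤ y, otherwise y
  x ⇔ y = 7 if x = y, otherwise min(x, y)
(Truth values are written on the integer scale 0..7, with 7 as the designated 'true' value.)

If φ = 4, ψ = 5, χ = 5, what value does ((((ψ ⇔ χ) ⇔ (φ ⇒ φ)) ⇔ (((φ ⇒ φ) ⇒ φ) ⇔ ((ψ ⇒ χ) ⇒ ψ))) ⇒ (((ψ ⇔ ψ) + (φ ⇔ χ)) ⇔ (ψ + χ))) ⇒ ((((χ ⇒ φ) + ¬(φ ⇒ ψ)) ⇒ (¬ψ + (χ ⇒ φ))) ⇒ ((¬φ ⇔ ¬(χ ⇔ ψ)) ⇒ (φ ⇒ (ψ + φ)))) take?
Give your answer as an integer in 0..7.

ψ ⇔ χ = 5 ⇔ 5 = 7
φ ⇒ φ = 4 ⇒ 4 = 7
(ψ ⇔ χ) ⇔ (φ ⇒ φ) = 7 ⇔ 7 = 7
φ ⇒ φ = 4 ⇒ 4 = 7
(φ ⇒ φ) ⇒ φ = 7 ⇒ 4 = 4
ψ ⇒ χ = 5 ⇒ 5 = 7
(ψ ⇒ χ) ⇒ ψ = 7 ⇒ 5 = 5
((φ ⇒ φ) ⇒ φ) ⇔ ((ψ ⇒ χ) ⇒ ψ) = 4 ⇔ 5 = 4
((ψ ⇔ χ) ⇔ (φ ⇒ φ)) ⇔ (((φ ⇒ φ) ⇒ φ) ⇔ ((ψ ⇒ χ) ⇒ ψ)) = 7 ⇔ 4 = 4
ψ ⇔ ψ = 5 ⇔ 5 = 7
φ ⇔ χ = 4 ⇔ 5 = 4
(ψ ⇔ ψ) + (φ ⇔ χ) = 7 + 4 = 7
ψ + χ = 5 + 5 = 5
((ψ ⇔ ψ) + (φ ⇔ χ)) ⇔ (ψ + χ) = 7 ⇔ 5 = 5
(((ψ ⇔ χ) ⇔ (φ ⇒ φ)) ⇔ (((φ ⇒ φ) ⇒ φ) ⇔ ((ψ ⇒ χ) ⇒ ψ))) ⇒ (((ψ ⇔ ψ) + (φ ⇔ χ)) ⇔ (ψ + χ)) = 4 ⇒ 5 = 7
χ ⇒ φ = 5 ⇒ 4 = 4
φ ⇒ ψ = 4 ⇒ 5 = 7
¬(φ ⇒ ψ) = ¬7 = 0
(χ ⇒ φ) + ¬(φ ⇒ ψ) = 4 + 0 = 4
¬ψ = ¬5 = 0
χ ⇒ φ = 5 ⇒ 4 = 4
¬ψ + (χ ⇒ φ) = 0 + 4 = 4
((χ ⇒ φ) + ¬(φ ⇒ ψ)) ⇒ (¬ψ + (χ ⇒ φ)) = 4 ⇒ 4 = 7
¬φ = ¬4 = 0
χ ⇔ ψ = 5 ⇔ 5 = 7
¬(χ ⇔ ψ) = ¬7 = 0
¬φ ⇔ ¬(χ ⇔ ψ) = 0 ⇔ 0 = 7
ψ + φ = 5 + 4 = 5
φ ⇒ (ψ + φ) = 4 ⇒ 5 = 7
(¬φ ⇔ ¬(χ ⇔ ψ)) ⇒ (φ ⇒ (ψ + φ)) = 7 ⇒ 7 = 7
(((χ ⇒ φ) + ¬(φ ⇒ ψ)) ⇒ (¬ψ + (χ ⇒ φ))) ⇒ ((¬φ ⇔ ¬(χ ⇔ ψ)) ⇒ (φ ⇒ (ψ + φ))) = 7 ⇒ 7 = 7
((((ψ ⇔ χ) ⇔ (φ ⇒ φ)) ⇔ (((φ ⇒ φ) ⇒ φ) ⇔ ((ψ ⇒ χ) ⇒ ψ))) ⇒ (((ψ ⇔ ψ) + (φ ⇔ χ)) ⇔ (ψ + χ))) ⇒ ((((χ ⇒ φ) + ¬(φ ⇒ ψ)) ⇒ (¬ψ + (χ ⇒ φ))) ⇒ ((¬φ ⇔ ¬(χ ⇔ ψ)) ⇒ (φ ⇒ (ψ + φ)))) = 7 ⇒ 7 = 7

7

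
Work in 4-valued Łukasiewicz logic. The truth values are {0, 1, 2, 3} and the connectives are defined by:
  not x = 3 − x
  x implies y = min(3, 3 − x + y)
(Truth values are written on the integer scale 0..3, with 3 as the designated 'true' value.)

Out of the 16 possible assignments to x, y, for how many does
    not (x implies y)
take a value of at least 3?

x = 0, y = 0 ↦ 0  <
x = 0, y = 1 ↦ 0  <
x = 0, y = 2 ↦ 0  <
x = 0, y = 3 ↦ 0  <
x = 1, y = 0 ↦ 1  <
x = 1, y = 1 ↦ 0  <
x = 1, y = 2 ↦ 0  <
x = 1, y = 3 ↦ 0  <
x = 2, y = 0 ↦ 2  <
x = 2, y = 1 ↦ 1  <
x = 2, y = 2 ↦ 0  <
x = 2, y = 3 ↦ 0  <
x = 3, y = 0 ↦ 3  ≥
x = 3, y = 1 ↦ 2  <
x = 3, y = 2 ↦ 1  <
x = 3, y = 3 ↦ 0  <
So 1 of the 16 assignments meets the threshold.

1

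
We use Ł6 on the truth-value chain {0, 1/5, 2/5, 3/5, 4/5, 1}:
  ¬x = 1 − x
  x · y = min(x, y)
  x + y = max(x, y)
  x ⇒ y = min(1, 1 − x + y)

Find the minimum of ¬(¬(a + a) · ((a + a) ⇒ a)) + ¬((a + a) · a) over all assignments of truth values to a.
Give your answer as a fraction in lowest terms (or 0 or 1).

Take a = 2/5:
a + a = 2/5 + 2/5 = 2/5
¬(a + a) = ¬2/5 = 3/5
a + a = 2/5 + 2/5 = 2/5
(a + a) ⇒ a = 2/5 ⇒ 2/5 = 1
¬(a + a) · ((a + a) ⇒ a) = 3/5 · 1 = 3/5
¬(¬(a + a) · ((a + a) ⇒ a)) = ¬3/5 = 2/5
a + a = 2/5 + 2/5 = 2/5
(a + a) · a = 2/5 · 2/5 = 2/5
¬((a + a) · a) = ¬2/5 = 3/5
¬(¬(a + a) · ((a + a) ⇒ a)) + ¬((a + a) · a) = 2/5 + 3/5 = 3/5
No assignment yields a value below 3/5, so this is the minimum.

3/5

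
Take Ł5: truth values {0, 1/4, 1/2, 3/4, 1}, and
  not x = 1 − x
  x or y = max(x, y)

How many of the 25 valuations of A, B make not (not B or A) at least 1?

value 1: 1 assignment (counts)
value 3/4: 3 assignments
value 1/2: 5 assignments
value 1/4: 7 assignments
value 0: 9 assignments
So 1 of the 25 assignments meets the threshold.

1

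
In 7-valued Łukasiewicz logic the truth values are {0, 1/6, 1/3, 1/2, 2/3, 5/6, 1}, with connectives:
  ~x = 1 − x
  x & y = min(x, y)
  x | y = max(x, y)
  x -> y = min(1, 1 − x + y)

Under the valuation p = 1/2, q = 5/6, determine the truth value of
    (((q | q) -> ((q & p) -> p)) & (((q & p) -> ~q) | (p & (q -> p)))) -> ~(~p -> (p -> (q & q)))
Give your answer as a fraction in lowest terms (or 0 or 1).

1/3

q | q = 5/6 | 5/6 = 5/6
q & p = 5/6 & 1/2 = 1/2
(q & p) -> p = 1/2 -> 1/2 = 1
(q | q) -> ((q & p) -> p) = 5/6 -> 1 = 1
q & p = 5/6 & 1/2 = 1/2
~q = ~5/6 = 1/6
(q & p) -> ~q = 1/2 -> 1/6 = 2/3
q -> p = 5/6 -> 1/2 = 2/3
p & (q -> p) = 1/2 & 2/3 = 1/2
((q & p) -> ~q) | (p & (q -> p)) = 2/3 | 1/2 = 2/3
((q | q) -> ((q & p) -> p)) & (((q & p) -> ~q) | (p & (q -> p))) = 1 & 2/3 = 2/3
~p = ~1/2 = 1/2
q & q = 5/6 & 5/6 = 5/6
p -> (q & q) = 1/2 -> 5/6 = 1
~p -> (p -> (q & q)) = 1/2 -> 1 = 1
~(~p -> (p -> (q & q))) = ~1 = 0
(((q | q) -> ((q & p) -> p)) & (((q & p) -> ~q) | (p & (q -> p)))) -> ~(~p -> (p -> (q & q))) = 2/3 -> 0 = 1/3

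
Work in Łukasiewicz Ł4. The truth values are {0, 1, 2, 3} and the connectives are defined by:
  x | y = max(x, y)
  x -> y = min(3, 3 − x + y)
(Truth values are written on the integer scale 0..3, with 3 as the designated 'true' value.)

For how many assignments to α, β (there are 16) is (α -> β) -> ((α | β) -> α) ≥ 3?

α = 0, β = 0 ↦ 3  ≥
α = 0, β = 1 ↦ 2  <
α = 0, β = 2 ↦ 1  <
α = 0, β = 3 ↦ 0  <
α = 1, β = 0 ↦ 3  ≥
α = 1, β = 1 ↦ 3  ≥
α = 1, β = 2 ↦ 2  <
α = 1, β = 3 ↦ 1  <
α = 2, β = 0 ↦ 3  ≥
α = 2, β = 1 ↦ 3  ≥
α = 2, β = 2 ↦ 3  ≥
α = 2, β = 3 ↦ 2  <
α = 3, β = 0 ↦ 3  ≥
α = 3, β = 1 ↦ 3  ≥
α = 3, β = 2 ↦ 3  ≥
α = 3, β = 3 ↦ 3  ≥
So 10 of the 16 assignments meet the threshold.

10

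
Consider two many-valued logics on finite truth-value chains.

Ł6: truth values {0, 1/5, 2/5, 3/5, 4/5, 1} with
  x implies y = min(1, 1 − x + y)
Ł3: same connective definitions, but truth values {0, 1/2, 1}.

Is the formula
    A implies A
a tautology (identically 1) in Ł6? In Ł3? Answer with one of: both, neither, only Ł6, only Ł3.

In Ł6: every assignment gives 1 — tautology.
In Ł3: every assignment gives 1 — tautology.

both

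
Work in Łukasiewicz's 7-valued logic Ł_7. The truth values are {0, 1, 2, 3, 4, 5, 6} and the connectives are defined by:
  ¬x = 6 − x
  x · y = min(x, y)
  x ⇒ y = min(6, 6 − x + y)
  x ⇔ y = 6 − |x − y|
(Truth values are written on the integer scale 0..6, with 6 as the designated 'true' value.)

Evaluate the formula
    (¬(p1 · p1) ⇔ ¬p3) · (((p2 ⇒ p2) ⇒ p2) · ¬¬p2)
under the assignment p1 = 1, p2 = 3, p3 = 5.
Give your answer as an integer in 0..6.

2

p1 · p1 = 1 · 1 = 1
¬(p1 · p1) = ¬1 = 5
¬p3 = ¬5 = 1
¬(p1 · p1) ⇔ ¬p3 = 5 ⇔ 1 = 2
p2 ⇒ p2 = 3 ⇒ 3 = 6
(p2 ⇒ p2) ⇒ p2 = 6 ⇒ 3 = 3
¬p2 = ¬3 = 3
¬¬p2 = ¬3 = 3
((p2 ⇒ p2) ⇒ p2) · ¬¬p2 = 3 · 3 = 3
(¬(p1 · p1) ⇔ ¬p3) · (((p2 ⇒ p2) ⇒ p2) · ¬¬p2) = 2 · 3 = 2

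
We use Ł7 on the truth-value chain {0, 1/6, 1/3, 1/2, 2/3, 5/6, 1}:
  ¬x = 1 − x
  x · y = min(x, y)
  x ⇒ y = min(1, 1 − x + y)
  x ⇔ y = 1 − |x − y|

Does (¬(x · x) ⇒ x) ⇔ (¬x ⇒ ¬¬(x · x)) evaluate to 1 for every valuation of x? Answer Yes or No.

x = 0 ↦ 1
x = 1/6 ↦ 1
x = 1/3 ↦ 1
x = 1/2 ↦ 1
x = 2/3 ↦ 1
x = 5/6 ↦ 1
x = 1 ↦ 1
Every assignment gives a value ≥ 1.

Yes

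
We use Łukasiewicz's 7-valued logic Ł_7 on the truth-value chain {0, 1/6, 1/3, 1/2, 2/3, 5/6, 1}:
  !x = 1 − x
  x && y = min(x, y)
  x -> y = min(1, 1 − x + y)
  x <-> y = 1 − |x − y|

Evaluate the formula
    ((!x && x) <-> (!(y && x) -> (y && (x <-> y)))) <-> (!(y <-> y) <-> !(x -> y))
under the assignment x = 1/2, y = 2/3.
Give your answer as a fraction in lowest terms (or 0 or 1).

1/2

!x = !1/2 = 1/2
!x && x = 1/2 && 1/2 = 1/2
y && x = 2/3 && 1/2 = 1/2
!(y && x) = !1/2 = 1/2
x <-> y = 1/2 <-> 2/3 = 5/6
y && (x <-> y) = 2/3 && 5/6 = 2/3
!(y && x) -> (y && (x <-> y)) = 1/2 -> 2/3 = 1
(!x && x) <-> (!(y && x) -> (y && (x <-> y))) = 1/2 <-> 1 = 1/2
y <-> y = 2/3 <-> 2/3 = 1
!(y <-> y) = !1 = 0
x -> y = 1/2 -> 2/3 = 1
!(x -> y) = !1 = 0
!(y <-> y) <-> !(x -> y) = 0 <-> 0 = 1
((!x && x) <-> (!(y && x) -> (y && (x <-> y)))) <-> (!(y <-> y) <-> !(x -> y)) = 1/2 <-> 1 = 1/2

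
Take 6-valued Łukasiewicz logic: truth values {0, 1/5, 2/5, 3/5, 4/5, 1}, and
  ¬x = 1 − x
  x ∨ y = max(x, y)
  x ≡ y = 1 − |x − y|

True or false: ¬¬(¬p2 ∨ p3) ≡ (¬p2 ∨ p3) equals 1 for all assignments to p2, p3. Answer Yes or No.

Yes

At p2 = 2/5, p3 = 1, for instance:
¬p2 = ¬2/5 = 3/5
¬p2 ∨ p3 = 3/5 ∨ 1 = 1
¬(¬p2 ∨ p3) = ¬1 = 0
¬¬(¬p2 ∨ p3) = ¬0 = 1
¬¬(¬p2 ∨ p3) ≡ (¬p2 ∨ p3) = 1 ≡ 1 = 1
and checking the remaining 35 assignments likewise gives ≥ 1 in every case.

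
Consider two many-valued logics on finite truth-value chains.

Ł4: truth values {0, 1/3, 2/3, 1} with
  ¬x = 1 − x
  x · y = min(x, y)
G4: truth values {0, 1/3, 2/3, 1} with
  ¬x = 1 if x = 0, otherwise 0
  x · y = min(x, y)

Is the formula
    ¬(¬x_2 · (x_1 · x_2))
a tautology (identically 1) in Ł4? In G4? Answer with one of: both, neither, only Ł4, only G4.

In Ł4: at x_1 = 1/3, x_2 = 1/3 the value is 2/3 — not a tautology.
In G4: every assignment gives 1 — tautology.

only G4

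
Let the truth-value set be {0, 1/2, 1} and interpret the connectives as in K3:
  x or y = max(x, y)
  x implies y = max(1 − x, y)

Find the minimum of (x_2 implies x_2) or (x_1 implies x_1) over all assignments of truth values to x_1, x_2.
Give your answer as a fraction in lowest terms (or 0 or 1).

Take x_1 = 1/2, x_2 = 1/2:
x_2 implies x_2 = 1/2 implies 1/2 = 1/2
x_1 implies x_1 = 1/2 implies 1/2 = 1/2
(x_2 implies x_2) or (x_1 implies x_1) = 1/2 or 1/2 = 1/2
No assignment yields a value below 1/2, so this is the minimum.

1/2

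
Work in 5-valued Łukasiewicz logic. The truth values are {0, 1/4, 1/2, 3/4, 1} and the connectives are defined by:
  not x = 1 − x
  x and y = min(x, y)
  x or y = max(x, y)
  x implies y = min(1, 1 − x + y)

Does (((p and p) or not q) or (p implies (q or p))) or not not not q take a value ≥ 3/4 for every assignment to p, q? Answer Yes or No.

At p = 1, q = 1/2, for instance:
p and p = 1 and 1 = 1
not q = not 1/2 = 1/2
(p and p) or not q = 1 or 1/2 = 1
q or p = 1/2 or 1 = 1
p implies (q or p) = 1 implies 1 = 1
((p and p) or not q) or (p implies (q or p)) = 1 or 1 = 1
not q = not 1/2 = 1/2
not not q = not 1/2 = 1/2
not not not q = not 1/2 = 1/2
(((p and p) or not q) or (p implies (q or p))) or not not not q = 1 or 1/2 = 1
and checking the remaining 24 assignments likewise gives ≥ 3/4 in every case.

Yes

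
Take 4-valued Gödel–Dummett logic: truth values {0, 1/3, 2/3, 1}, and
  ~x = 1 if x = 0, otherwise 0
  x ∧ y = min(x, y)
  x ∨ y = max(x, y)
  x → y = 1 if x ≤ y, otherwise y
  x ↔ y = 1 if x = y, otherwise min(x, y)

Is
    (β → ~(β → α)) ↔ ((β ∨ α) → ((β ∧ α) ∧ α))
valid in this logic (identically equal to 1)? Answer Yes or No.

No

Counterexample: take α = 0, β = 1/3.
β → α = 1/3 → 0 = 0
~(β → α) = ~0 = 1
β → ~(β → α) = 1/3 → 1 = 1
β ∨ α = 1/3 ∨ 0 = 1/3
β ∧ α = 1/3 ∧ 0 = 0
(β ∧ α) ∧ α = 0 ∧ 0 = 0
(β ∨ α) → ((β ∧ α) ∧ α) = 1/3 → 0 = 0
(β → ~(β → α)) ↔ ((β ∨ α) → ((β ∧ α) ∧ α)) = 1 ↔ 0 = 0
This gives 0 ≠ 1.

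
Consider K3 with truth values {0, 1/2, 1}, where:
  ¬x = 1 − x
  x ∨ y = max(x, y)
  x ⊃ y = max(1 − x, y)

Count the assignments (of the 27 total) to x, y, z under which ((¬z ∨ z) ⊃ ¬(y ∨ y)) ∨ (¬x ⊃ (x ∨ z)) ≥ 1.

19

value 1: 19 assignments (counts)
value 1/2: 7 assignments
value 0: 1 assignment
So 19 of the 27 assignments meet the threshold.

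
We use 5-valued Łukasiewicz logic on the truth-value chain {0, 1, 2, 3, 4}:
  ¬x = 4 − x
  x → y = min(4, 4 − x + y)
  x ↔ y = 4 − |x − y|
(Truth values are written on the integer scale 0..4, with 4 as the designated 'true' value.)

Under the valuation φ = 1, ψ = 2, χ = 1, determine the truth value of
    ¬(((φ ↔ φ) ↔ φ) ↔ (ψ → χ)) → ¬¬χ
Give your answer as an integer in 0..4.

3

φ ↔ φ = 1 ↔ 1 = 4
(φ ↔ φ) ↔ φ = 4 ↔ 1 = 1
ψ → χ = 2 → 1 = 3
((φ ↔ φ) ↔ φ) ↔ (ψ → χ) = 1 ↔ 3 = 2
¬(((φ ↔ φ) ↔ φ) ↔ (ψ → χ)) = ¬2 = 2
¬χ = ¬1 = 3
¬¬χ = ¬3 = 1
¬(((φ ↔ φ) ↔ φ) ↔ (ψ → χ)) → ¬¬χ = 2 → 1 = 3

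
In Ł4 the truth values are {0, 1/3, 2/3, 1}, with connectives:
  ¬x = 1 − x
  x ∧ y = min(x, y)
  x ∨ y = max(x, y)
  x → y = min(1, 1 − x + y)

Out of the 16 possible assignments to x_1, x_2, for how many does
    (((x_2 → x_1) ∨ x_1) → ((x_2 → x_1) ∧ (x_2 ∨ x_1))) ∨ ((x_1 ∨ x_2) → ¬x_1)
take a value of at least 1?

13

x_1 = 0, x_2 = 0 ↦ 1  ≥
x_1 = 0, x_2 = 1/3 ↦ 1  ≥
x_1 = 0, x_2 = 2/3 ↦ 1  ≥
x_1 = 0, x_2 = 1 ↦ 1  ≥
x_1 = 1/3, x_2 = 0 ↦ 1  ≥
x_1 = 1/3, x_2 = 1/3 ↦ 1  ≥
x_1 = 1/3, x_2 = 2/3 ↦ 1  ≥
x_1 = 1/3, x_2 = 1 ↦ 1  ≥
x_1 = 2/3, x_2 = 0 ↦ 2/3  <
x_1 = 2/3, x_2 = 1/3 ↦ 2/3  <
x_1 = 2/3, x_2 = 2/3 ↦ 2/3  <
x_1 = 2/3, x_2 = 1 ↦ 1  ≥
x_1 = 1, x_2 = 0 ↦ 1  ≥
x_1 = 1, x_2 = 1/3 ↦ 1  ≥
x_1 = 1, x_2 = 2/3 ↦ 1  ≥
x_1 = 1, x_2 = 1 ↦ 1  ≥
So 13 of the 16 assignments meet the threshold.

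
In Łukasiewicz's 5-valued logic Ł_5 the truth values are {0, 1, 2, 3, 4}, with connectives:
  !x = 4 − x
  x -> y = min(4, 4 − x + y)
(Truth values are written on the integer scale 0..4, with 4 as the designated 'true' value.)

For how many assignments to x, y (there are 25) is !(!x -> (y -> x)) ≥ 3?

2

value 4: 1 assignment (counts)
value 3: 1 assignment (counts)
value 2: 2 assignments
value 1: 2 assignments
value 0: 19 assignments
So 2 of the 25 assignments meet the threshold.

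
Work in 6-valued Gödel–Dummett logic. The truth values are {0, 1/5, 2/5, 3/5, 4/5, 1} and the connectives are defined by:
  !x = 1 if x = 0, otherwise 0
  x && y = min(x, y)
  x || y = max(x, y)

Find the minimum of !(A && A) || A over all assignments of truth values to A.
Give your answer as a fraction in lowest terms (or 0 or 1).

Take A = 1/5:
A && A = 1/5 && 1/5 = 1/5
!(A && A) = !1/5 = 0
!(A && A) || A = 0 || 1/5 = 1/5
No assignment yields a value below 1/5, so this is the minimum.

1/5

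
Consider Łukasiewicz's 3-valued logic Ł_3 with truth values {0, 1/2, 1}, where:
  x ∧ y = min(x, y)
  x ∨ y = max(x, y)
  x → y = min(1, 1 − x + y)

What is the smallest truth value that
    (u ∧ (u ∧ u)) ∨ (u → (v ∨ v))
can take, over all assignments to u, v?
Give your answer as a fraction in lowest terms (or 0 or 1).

Take u = 1/2, v = 0:
u ∧ u = 1/2 ∧ 1/2 = 1/2
u ∧ (u ∧ u) = 1/2 ∧ 1/2 = 1/2
v ∨ v = 0 ∨ 0 = 0
u → (v ∨ v) = 1/2 → 0 = 1/2
(u ∧ (u ∧ u)) ∨ (u → (v ∨ v)) = 1/2 ∨ 1/2 = 1/2
No assignment yields a value below 1/2, so this is the minimum.

1/2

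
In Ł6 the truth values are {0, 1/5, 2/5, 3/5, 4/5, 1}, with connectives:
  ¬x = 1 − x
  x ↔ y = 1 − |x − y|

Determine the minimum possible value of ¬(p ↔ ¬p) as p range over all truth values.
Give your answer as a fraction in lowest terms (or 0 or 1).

Take p = 2/5:
¬p = ¬2/5 = 3/5
p ↔ ¬p = 2/5 ↔ 3/5 = 4/5
¬(p ↔ ¬p) = ¬4/5 = 1/5
No assignment yields a value below 1/5, so this is the minimum.

1/5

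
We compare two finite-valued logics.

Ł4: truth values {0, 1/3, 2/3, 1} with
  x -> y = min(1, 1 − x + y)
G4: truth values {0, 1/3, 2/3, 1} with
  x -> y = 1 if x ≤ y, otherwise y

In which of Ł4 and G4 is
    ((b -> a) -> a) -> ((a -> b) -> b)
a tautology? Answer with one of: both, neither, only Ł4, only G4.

only Ł4

In Ł4: every assignment gives 1 — tautology.
In G4: at a = 0, b = 1/3 the value is 1/3 — not a tautology.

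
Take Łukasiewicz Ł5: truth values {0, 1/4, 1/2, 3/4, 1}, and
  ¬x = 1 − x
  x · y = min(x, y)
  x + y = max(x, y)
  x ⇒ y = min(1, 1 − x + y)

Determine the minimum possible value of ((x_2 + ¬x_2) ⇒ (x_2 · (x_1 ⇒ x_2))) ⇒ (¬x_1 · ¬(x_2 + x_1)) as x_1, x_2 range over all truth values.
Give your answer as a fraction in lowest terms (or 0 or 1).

0

Take x_1 = 0, x_2 = 1:
¬x_2 = ¬1 = 0
x_2 + ¬x_2 = 1 + 0 = 1
x_1 ⇒ x_2 = 0 ⇒ 1 = 1
x_2 · (x_1 ⇒ x_2) = 1 · 1 = 1
(x_2 + ¬x_2) ⇒ (x_2 · (x_1 ⇒ x_2)) = 1 ⇒ 1 = 1
¬x_1 = ¬0 = 1
x_2 + x_1 = 1 + 0 = 1
¬(x_2 + x_1) = ¬1 = 0
¬x_1 · ¬(x_2 + x_1) = 1 · 0 = 0
((x_2 + ¬x_2) ⇒ (x_2 · (x_1 ⇒ x_2))) ⇒ (¬x_1 · ¬(x_2 + x_1)) = 1 ⇒ 0 = 0
No assignment yields a value below 0, so this is the minimum.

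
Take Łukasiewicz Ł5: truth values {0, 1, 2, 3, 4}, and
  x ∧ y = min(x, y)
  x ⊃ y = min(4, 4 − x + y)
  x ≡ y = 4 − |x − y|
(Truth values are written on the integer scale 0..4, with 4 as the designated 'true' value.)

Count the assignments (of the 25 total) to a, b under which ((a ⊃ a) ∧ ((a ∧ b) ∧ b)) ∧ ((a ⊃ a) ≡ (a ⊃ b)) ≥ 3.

4

value 4: 1 assignment (counts)
value 3: 3 assignments (counts)
value 2: 5 assignments
value 1: 7 assignments
value 0: 9 assignments
So 4 of the 25 assignments meet the threshold.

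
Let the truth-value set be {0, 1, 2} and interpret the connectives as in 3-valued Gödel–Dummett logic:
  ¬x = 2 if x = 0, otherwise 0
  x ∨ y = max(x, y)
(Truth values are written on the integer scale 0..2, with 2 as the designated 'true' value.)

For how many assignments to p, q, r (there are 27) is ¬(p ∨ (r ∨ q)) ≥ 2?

value 2: 1 assignment (counts)
value 0: 26 assignments
So 1 of the 27 assignments meets the threshold.

1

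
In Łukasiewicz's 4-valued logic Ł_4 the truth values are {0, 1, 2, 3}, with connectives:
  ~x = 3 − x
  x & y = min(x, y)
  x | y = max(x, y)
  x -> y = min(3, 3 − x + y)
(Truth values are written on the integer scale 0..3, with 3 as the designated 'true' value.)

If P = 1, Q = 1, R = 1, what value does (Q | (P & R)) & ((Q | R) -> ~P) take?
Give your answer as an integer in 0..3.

P & R = 1 & 1 = 1
Q | (P & R) = 1 | 1 = 1
Q | R = 1 | 1 = 1
~P = ~1 = 2
(Q | R) -> ~P = 1 -> 2 = 3
(Q | (P & R)) & ((Q | R) -> ~P) = 1 & 3 = 1

1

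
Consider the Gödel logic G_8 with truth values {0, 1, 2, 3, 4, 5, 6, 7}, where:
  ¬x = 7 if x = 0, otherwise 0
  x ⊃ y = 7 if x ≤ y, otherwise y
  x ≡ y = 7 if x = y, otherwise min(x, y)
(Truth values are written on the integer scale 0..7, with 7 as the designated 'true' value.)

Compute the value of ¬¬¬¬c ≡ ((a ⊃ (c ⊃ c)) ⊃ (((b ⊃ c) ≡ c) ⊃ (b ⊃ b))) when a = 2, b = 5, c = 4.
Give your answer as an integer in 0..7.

¬c = ¬4 = 0
¬¬c = ¬0 = 7
¬¬¬c = ¬7 = 0
¬¬¬¬c = ¬0 = 7
c ⊃ c = 4 ⊃ 4 = 7
a ⊃ (c ⊃ c) = 2 ⊃ 7 = 7
b ⊃ c = 5 ⊃ 4 = 4
(b ⊃ c) ≡ c = 4 ≡ 4 = 7
b ⊃ b = 5 ⊃ 5 = 7
((b ⊃ c) ≡ c) ⊃ (b ⊃ b) = 7 ⊃ 7 = 7
(a ⊃ (c ⊃ c)) ⊃ (((b ⊃ c) ≡ c) ⊃ (b ⊃ b)) = 7 ⊃ 7 = 7
¬¬¬¬c ≡ ((a ⊃ (c ⊃ c)) ⊃ (((b ⊃ c) ≡ c) ⊃ (b ⊃ b))) = 7 ≡ 7 = 7

7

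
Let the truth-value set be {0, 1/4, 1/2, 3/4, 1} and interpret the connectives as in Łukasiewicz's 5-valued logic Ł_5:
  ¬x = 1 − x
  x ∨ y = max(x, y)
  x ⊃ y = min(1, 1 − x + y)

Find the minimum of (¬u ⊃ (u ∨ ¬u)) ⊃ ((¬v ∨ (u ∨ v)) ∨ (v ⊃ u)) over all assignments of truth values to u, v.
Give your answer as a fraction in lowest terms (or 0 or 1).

1/2

Take u = 0, v = 1/2:
¬u = ¬0 = 1
¬u = ¬0 = 1
u ∨ ¬u = 0 ∨ 1 = 1
¬u ⊃ (u ∨ ¬u) = 1 ⊃ 1 = 1
¬v = ¬1/2 = 1/2
u ∨ v = 0 ∨ 1/2 = 1/2
¬v ∨ (u ∨ v) = 1/2 ∨ 1/2 = 1/2
v ⊃ u = 1/2 ⊃ 0 = 1/2
(¬v ∨ (u ∨ v)) ∨ (v ⊃ u) = 1/2 ∨ 1/2 = 1/2
(¬u ⊃ (u ∨ ¬u)) ⊃ ((¬v ∨ (u ∨ v)) ∨ (v ⊃ u)) = 1 ⊃ 1/2 = 1/2
No assignment yields a value below 1/2, so this is the minimum.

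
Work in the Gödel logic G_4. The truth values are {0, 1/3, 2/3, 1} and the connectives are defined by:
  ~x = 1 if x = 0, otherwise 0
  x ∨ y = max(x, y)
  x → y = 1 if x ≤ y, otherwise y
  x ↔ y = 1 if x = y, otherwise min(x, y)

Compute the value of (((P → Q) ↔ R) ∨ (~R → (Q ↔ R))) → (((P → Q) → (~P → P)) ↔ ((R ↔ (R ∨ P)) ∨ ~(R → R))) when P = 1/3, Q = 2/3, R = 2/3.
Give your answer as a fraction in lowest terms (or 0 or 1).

P → Q = 1/3 → 2/3 = 1
(P → Q) ↔ R = 1 ↔ 2/3 = 2/3
~R = ~2/3 = 0
Q ↔ R = 2/3 ↔ 2/3 = 1
~R → (Q ↔ R) = 0 → 1 = 1
((P → Q) ↔ R) ∨ (~R → (Q ↔ R)) = 2/3 ∨ 1 = 1
P → Q = 1/3 → 2/3 = 1
~P = ~1/3 = 0
~P → P = 0 → 1/3 = 1
(P → Q) → (~P → P) = 1 → 1 = 1
R ∨ P = 2/3 ∨ 1/3 = 2/3
R ↔ (R ∨ P) = 2/3 ↔ 2/3 = 1
R → R = 2/3 → 2/3 = 1
~(R → R) = ~1 = 0
(R ↔ (R ∨ P)) ∨ ~(R → R) = 1 ∨ 0 = 1
((P → Q) → (~P → P)) ↔ ((R ↔ (R ∨ P)) ∨ ~(R → R)) = 1 ↔ 1 = 1
(((P → Q) ↔ R) ∨ (~R → (Q ↔ R))) → (((P → Q) → (~P → P)) ↔ ((R ↔ (R ∨ P)) ∨ ~(R → R))) = 1 → 1 = 1

1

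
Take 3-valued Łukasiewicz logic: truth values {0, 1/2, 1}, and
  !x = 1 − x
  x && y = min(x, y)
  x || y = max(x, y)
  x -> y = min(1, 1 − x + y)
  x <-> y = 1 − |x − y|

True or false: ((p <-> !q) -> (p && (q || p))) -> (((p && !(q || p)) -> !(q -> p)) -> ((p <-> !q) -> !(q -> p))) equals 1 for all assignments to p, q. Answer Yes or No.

No

Counterexample: take p = 1, q = 0.
!q = !0 = 1
p <-> !q = 1 <-> 1 = 1
q || p = 0 || 1 = 1
p && (q || p) = 1 && 1 = 1
(p <-> !q) -> (p && (q || p)) = 1 -> 1 = 1
q || p = 0 || 1 = 1
!(q || p) = !1 = 0
p && !(q || p) = 1 && 0 = 0
q -> p = 0 -> 1 = 1
!(q -> p) = !1 = 0
(p && !(q || p)) -> !(q -> p) = 0 -> 0 = 1
!q = !0 = 1
p <-> !q = 1 <-> 1 = 1
q -> p = 0 -> 1 = 1
!(q -> p) = !1 = 0
(p <-> !q) -> !(q -> p) = 1 -> 0 = 0
((p && !(q || p)) -> !(q -> p)) -> ((p <-> !q) -> !(q -> p)) = 1 -> 0 = 0
((p <-> !q) -> (p && (q || p))) -> (((p && !(q || p)) -> !(q -> p)) -> ((p <-> !q) -> !(q -> p))) = 1 -> 0 = 0
This gives 0 ≠ 1.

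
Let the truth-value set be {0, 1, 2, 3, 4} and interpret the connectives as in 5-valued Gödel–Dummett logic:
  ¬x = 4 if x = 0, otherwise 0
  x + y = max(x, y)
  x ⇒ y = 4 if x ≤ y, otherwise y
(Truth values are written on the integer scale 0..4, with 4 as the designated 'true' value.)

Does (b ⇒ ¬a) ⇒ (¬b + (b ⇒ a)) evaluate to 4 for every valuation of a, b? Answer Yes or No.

No

Counterexample: take a = 0, b = 1.
¬a = ¬0 = 4
b ⇒ ¬a = 1 ⇒ 4 = 4
¬b = ¬1 = 0
b ⇒ a = 1 ⇒ 0 = 0
¬b + (b ⇒ a) = 0 + 0 = 0
(b ⇒ ¬a) ⇒ (¬b + (b ⇒ a)) = 4 ⇒ 0 = 0
This gives 0 ≠ 4.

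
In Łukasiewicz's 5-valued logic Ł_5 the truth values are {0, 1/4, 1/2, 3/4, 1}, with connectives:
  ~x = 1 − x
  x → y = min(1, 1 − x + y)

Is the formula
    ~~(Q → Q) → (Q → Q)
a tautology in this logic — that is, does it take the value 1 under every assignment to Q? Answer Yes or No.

Yes

Q = 0 ↦ 1
Q = 1/4 ↦ 1
Q = 1/2 ↦ 1
Q = 3/4 ↦ 1
Q = 1 ↦ 1
Every assignment gives a value ≥ 1.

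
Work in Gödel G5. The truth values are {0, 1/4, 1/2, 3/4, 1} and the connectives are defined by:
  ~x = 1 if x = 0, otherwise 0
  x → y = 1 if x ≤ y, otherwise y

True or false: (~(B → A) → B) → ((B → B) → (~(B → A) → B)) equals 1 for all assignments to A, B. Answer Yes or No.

At A = 1/4, B = 1/2, for instance:
B → A = 1/2 → 1/4 = 1/4
~(B → A) = ~1/4 = 0
~(B → A) → B = 0 → 1/2 = 1
B → B = 1/2 → 1/2 = 1
~(B → A) → B = 0 → 1/2 = 1
(B → B) → (~(B → A) → B) = 1 → 1 = 1
(~(B → A) → B) → ((B → B) → (~(B → A) → B)) = 1 → 1 = 1
and checking the remaining 24 assignments likewise gives ≥ 1 in every case.

Yes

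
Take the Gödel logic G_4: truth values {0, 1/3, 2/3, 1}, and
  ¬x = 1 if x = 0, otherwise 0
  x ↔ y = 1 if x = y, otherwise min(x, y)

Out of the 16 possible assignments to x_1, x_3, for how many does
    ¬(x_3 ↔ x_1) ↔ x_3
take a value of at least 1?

x_1 = 0, x_3 = 0 ↦ 1  ≥
x_1 = 0, x_3 = 1/3 ↦ 1/3  <
x_1 = 0, x_3 = 2/3 ↦ 2/3  <
x_1 = 0, x_3 = 1 ↦ 1  ≥
x_1 = 1/3, x_3 = 0 ↦ 0  <
x_1 = 1/3, x_3 = 1/3 ↦ 0  <
x_1 = 1/3, x_3 = 2/3 ↦ 0  <
x_1 = 1/3, x_3 = 1 ↦ 0  <
x_1 = 2/3, x_3 = 0 ↦ 0  <
x_1 = 2/3, x_3 = 1/3 ↦ 0  <
x_1 = 2/3, x_3 = 2/3 ↦ 0  <
x_1 = 2/3, x_3 = 1 ↦ 0  <
x_1 = 1, x_3 = 0 ↦ 0  <
x_1 = 1, x_3 = 1/3 ↦ 0  <
x_1 = 1, x_3 = 2/3 ↦ 0  <
x_1 = 1, x_3 = 1 ↦ 0  <
So 2 of the 16 assignments meet the threshold.

2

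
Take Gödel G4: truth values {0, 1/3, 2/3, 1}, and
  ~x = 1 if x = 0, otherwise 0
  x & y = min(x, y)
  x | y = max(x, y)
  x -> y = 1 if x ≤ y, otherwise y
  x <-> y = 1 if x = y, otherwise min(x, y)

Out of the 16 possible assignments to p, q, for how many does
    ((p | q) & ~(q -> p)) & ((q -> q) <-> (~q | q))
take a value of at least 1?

p = 0, q = 0 ↦ 0  <
p = 0, q = 1/3 ↦ 1/3  <
p = 0, q = 2/3 ↦ 2/3  <
p = 0, q = 1 ↦ 1  ≥
p = 1/3, q = 0 ↦ 0  <
p = 1/3, q = 1/3 ↦ 0  <
p = 1/3, q = 2/3 ↦ 0  <
p = 1/3, q = 1 ↦ 0  <
p = 2/3, q = 0 ↦ 0  <
p = 2/3, q = 1/3 ↦ 0  <
p = 2/3, q = 2/3 ↦ 0  <
p = 2/3, q = 1 ↦ 0  <
p = 1, q = 0 ↦ 0  <
p = 1, q = 1/3 ↦ 0  <
p = 1, q = 2/3 ↦ 0  <
p = 1, q = 1 ↦ 0  <
So 1 of the 16 assignments meets the threshold.

1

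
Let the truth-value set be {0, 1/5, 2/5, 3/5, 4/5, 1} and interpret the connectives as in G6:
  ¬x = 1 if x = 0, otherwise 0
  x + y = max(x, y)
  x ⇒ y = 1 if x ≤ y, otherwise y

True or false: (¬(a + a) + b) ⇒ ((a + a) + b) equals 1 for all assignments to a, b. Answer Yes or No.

Counterexample: take a = 0, b = 0.
a + a = 0 + 0 = 0
¬(a + a) = ¬0 = 1
¬(a + a) + b = 1 + 0 = 1
a + a = 0 + 0 = 0
(a + a) + b = 0 + 0 = 0
(¬(a + a) + b) ⇒ ((a + a) + b) = 1 ⇒ 0 = 0
This gives 0 ≠ 1.

No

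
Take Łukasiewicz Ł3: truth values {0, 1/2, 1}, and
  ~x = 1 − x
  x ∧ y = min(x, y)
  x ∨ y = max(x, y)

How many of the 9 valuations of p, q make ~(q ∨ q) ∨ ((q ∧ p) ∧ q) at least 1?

4

p = 0, q = 0 ↦ 1  ≥
p = 0, q = 1/2 ↦ 1/2  <
p = 0, q = 1 ↦ 0  <
p = 1/2, q = 0 ↦ 1  ≥
p = 1/2, q = 1/2 ↦ 1/2  <
p = 1/2, q = 1 ↦ 1/2  <
p = 1, q = 0 ↦ 1  ≥
p = 1, q = 1/2 ↦ 1/2  <
p = 1, q = 1 ↦ 1  ≥
So 4 of the 9 assignments meet the threshold.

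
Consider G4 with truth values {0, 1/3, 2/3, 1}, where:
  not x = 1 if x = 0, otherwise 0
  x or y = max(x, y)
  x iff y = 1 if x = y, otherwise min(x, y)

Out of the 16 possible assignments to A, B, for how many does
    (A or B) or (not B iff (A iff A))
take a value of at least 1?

A = 0, B = 0 ↦ 1  ≥
A = 0, B = 1/3 ↦ 1/3  <
A = 0, B = 2/3 ↦ 2/3  <
A = 0, B = 1 ↦ 1  ≥
A = 1/3, B = 0 ↦ 1  ≥
A = 1/3, B = 1/3 ↦ 1/3  <
A = 1/3, B = 2/3 ↦ 2/3  <
A = 1/3, B = 1 ↦ 1  ≥
A = 2/3, B = 0 ↦ 1  ≥
A = 2/3, B = 1/3 ↦ 2/3  <
A = 2/3, B = 2/3 ↦ 2/3  <
A = 2/3, B = 1 ↦ 1  ≥
A = 1, B = 0 ↦ 1  ≥
A = 1, B = 1/3 ↦ 1  ≥
A = 1, B = 2/3 ↦ 1  ≥
A = 1, B = 1 ↦ 1  ≥
So 10 of the 16 assignments meet the threshold.

10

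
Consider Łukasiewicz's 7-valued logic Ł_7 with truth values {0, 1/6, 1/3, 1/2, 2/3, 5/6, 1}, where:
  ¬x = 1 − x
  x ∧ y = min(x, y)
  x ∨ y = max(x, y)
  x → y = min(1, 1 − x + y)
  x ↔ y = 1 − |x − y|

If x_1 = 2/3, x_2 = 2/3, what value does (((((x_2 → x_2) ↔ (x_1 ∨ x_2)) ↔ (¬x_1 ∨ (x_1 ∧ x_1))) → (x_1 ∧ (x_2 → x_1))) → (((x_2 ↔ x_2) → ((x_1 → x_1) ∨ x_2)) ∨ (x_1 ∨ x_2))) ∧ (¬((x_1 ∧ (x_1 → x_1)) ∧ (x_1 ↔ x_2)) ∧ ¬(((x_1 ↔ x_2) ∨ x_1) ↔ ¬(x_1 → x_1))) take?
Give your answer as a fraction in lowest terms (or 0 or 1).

x_2 → x_2 = 2/3 → 2/3 = 1
x_1 ∨ x_2 = 2/3 ∨ 2/3 = 2/3
(x_2 → x_2) ↔ (x_1 ∨ x_2) = 1 ↔ 2/3 = 2/3
¬x_1 = ¬2/3 = 1/3
x_1 ∧ x_1 = 2/3 ∧ 2/3 = 2/3
¬x_1 ∨ (x_1 ∧ x_1) = 1/3 ∨ 2/3 = 2/3
((x_2 → x_2) ↔ (x_1 ∨ x_2)) ↔ (¬x_1 ∨ (x_1 ∧ x_1)) = 2/3 ↔ 2/3 = 1
x_2 → x_1 = 2/3 → 2/3 = 1
x_1 ∧ (x_2 → x_1) = 2/3 ∧ 1 = 2/3
(((x_2 → x_2) ↔ (x_1 ∨ x_2)) ↔ (¬x_1 ∨ (x_1 ∧ x_1))) → (x_1 ∧ (x_2 → x_1)) = 1 → 2/3 = 2/3
x_2 ↔ x_2 = 2/3 ↔ 2/3 = 1
x_1 → x_1 = 2/3 → 2/3 = 1
(x_1 → x_1) ∨ x_2 = 1 ∨ 2/3 = 1
(x_2 ↔ x_2) → ((x_1 → x_1) ∨ x_2) = 1 → 1 = 1
x_1 ∨ x_2 = 2/3 ∨ 2/3 = 2/3
((x_2 ↔ x_2) → ((x_1 → x_1) ∨ x_2)) ∨ (x_1 ∨ x_2) = 1 ∨ 2/3 = 1
((((x_2 → x_2) ↔ (x_1 ∨ x_2)) ↔ (¬x_1 ∨ (x_1 ∧ x_1))) → (x_1 ∧ (x_2 → x_1))) → (((x_2 ↔ x_2) → ((x_1 → x_1) ∨ x_2)) ∨ (x_1 ∨ x_2)) = 2/3 → 1 = 1
x_1 → x_1 = 2/3 → 2/3 = 1
x_1 ∧ (x_1 → x_1) = 2/3 ∧ 1 = 2/3
x_1 ↔ x_2 = 2/3 ↔ 2/3 = 1
(x_1 ∧ (x_1 → x_1)) ∧ (x_1 ↔ x_2) = 2/3 ∧ 1 = 2/3
¬((x_1 ∧ (x_1 → x_1)) ∧ (x_1 ↔ x_2)) = ¬2/3 = 1/3
x_1 ↔ x_2 = 2/3 ↔ 2/3 = 1
(x_1 ↔ x_2) ∨ x_1 = 1 ∨ 2/3 = 1
x_1 → x_1 = 2/3 → 2/3 = 1
¬(x_1 → x_1) = ¬1 = 0
((x_1 ↔ x_2) ∨ x_1) ↔ ¬(x_1 → x_1) = 1 ↔ 0 = 0
¬(((x_1 ↔ x_2) ∨ x_1) ↔ ¬(x_1 → x_1)) = ¬0 = 1
¬((x_1 ∧ (x_1 → x_1)) ∧ (x_1 ↔ x_2)) ∧ ¬(((x_1 ↔ x_2) ∨ x_1) ↔ ¬(x_1 → x_1)) = 1/3 ∧ 1 = 1/3
(((((x_2 → x_2) ↔ (x_1 ∨ x_2)) ↔ (¬x_1 ∨ (x_1 ∧ x_1))) → (x_1 ∧ (x_2 → x_1))) → (((x_2 ↔ x_2) → ((x_1 → x_1) ∨ x_2)) ∨ (x_1 ∨ x_2))) ∧ (¬((x_1 ∧ (x_1 → x_1)) ∧ (x_1 ↔ x_2)) ∧ ¬(((x_1 ↔ x_2) ∨ x_1) ↔ ¬(x_1 → x_1))) = 1 ∧ 1/3 = 1/3

1/3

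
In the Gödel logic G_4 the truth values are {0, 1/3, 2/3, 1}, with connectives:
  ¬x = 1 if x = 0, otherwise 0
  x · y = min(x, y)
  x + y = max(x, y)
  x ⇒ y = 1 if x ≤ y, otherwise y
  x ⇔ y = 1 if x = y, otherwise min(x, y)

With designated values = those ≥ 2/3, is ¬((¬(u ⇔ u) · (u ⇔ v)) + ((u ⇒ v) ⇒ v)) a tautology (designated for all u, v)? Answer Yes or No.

Counterexample: take u = 0, v = 1/3.
u ⇔ u = 0 ⇔ 0 = 1
¬(u ⇔ u) = ¬1 = 0
u ⇔ v = 0 ⇔ 1/3 = 0
¬(u ⇔ u) · (u ⇔ v) = 0 · 0 = 0
u ⇒ v = 0 ⇒ 1/3 = 1
(u ⇒ v) ⇒ v = 1 ⇒ 1/3 = 1/3
(¬(u ⇔ u) · (u ⇔ v)) + ((u ⇒ v) ⇒ v) = 0 + 1/3 = 1/3
¬((¬(u ⇔ u) · (u ⇔ v)) + ((u ⇒ v) ⇒ v)) = ¬1/3 = 0
This gives 0, which is below 2/3.

No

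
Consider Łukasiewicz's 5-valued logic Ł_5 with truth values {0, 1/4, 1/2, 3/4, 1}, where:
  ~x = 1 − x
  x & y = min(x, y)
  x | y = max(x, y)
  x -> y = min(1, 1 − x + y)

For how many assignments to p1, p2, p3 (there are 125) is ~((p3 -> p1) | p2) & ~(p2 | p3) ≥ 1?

value 1/2: 3 assignments
value 1/4: 21 assignments
value 0: 101 assignments
So 0 of the 125 assignments meet the threshold.

0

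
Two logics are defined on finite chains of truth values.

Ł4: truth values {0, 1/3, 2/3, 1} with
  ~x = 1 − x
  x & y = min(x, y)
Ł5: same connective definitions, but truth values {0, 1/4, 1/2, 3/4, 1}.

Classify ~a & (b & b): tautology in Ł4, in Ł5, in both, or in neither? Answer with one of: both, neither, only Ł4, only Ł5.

In Ł4: at a = 0, b = 0 the value is 0 — not a tautology.
In Ł5: at a = 0, b = 0 the value is 0 — not a tautology.

neither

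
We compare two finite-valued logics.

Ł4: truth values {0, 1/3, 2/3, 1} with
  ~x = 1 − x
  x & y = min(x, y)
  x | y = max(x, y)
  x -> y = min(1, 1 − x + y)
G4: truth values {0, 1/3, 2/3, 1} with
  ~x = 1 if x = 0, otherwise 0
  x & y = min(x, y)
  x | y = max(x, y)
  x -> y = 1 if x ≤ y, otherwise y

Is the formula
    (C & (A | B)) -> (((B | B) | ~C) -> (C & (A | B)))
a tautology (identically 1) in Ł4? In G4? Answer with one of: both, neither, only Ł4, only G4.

both

In Ł4: every assignment gives 1 — tautology.
In G4: every assignment gives 1 — tautology.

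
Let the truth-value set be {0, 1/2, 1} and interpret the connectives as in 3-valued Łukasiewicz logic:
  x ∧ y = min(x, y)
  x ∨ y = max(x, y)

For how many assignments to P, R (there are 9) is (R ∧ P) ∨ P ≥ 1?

3

P = 0, R = 0 ↦ 0  <
P = 0, R = 1/2 ↦ 0  <
P = 0, R = 1 ↦ 0  <
P = 1/2, R = 0 ↦ 1/2  <
P = 1/2, R = 1/2 ↦ 1/2  <
P = 1/2, R = 1 ↦ 1/2  <
P = 1, R = 0 ↦ 1  ≥
P = 1, R = 1/2 ↦ 1  ≥
P = 1, R = 1 ↦ 1  ≥
So 3 of the 9 assignments meet the threshold.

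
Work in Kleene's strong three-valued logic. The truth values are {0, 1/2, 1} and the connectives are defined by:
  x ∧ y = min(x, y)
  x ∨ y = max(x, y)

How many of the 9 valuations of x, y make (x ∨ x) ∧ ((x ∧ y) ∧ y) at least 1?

x = 0, y = 0 ↦ 0  <
x = 0, y = 1/2 ↦ 0  <
x = 0, y = 1 ↦ 0  <
x = 1/2, y = 0 ↦ 0  <
x = 1/2, y = 1/2 ↦ 1/2  <
x = 1/2, y = 1 ↦ 1/2  <
x = 1, y = 0 ↦ 0  <
x = 1, y = 1/2 ↦ 1/2  <
x = 1, y = 1 ↦ 1  ≥
So 1 of the 9 assignments meets the threshold.

1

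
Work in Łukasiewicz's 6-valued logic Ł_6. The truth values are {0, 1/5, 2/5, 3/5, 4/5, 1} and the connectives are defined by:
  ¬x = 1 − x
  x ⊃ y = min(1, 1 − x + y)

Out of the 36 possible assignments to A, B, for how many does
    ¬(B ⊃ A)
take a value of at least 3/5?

value 1: 1 assignment (counts)
value 4/5: 2 assignments (counts)
value 3/5: 3 assignments (counts)
value 2/5: 4 assignments
value 1/5: 5 assignments
value 0: 21 assignments
So 6 of the 36 assignments meet the threshold.

6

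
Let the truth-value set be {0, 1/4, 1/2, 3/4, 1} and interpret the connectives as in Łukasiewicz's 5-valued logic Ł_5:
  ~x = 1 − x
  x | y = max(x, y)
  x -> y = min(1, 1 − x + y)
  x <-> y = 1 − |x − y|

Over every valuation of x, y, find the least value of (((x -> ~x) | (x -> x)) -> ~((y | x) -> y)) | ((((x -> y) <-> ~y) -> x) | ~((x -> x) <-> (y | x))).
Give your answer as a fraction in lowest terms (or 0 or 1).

1/2

Take x = 0, y = 1/2:
~x = ~0 = 1
x -> ~x = 0 -> 1 = 1
x -> x = 0 -> 0 = 1
(x -> ~x) | (x -> x) = 1 | 1 = 1
y | x = 1/2 | 0 = 1/2
(y | x) -> y = 1/2 -> 1/2 = 1
~((y | x) -> y) = ~1 = 0
((x -> ~x) | (x -> x)) -> ~((y | x) -> y) = 1 -> 0 = 0
x -> y = 0 -> 1/2 = 1
~y = ~1/2 = 1/2
(x -> y) <-> ~y = 1 <-> 1/2 = 1/2
((x -> y) <-> ~y) -> x = 1/2 -> 0 = 1/2
x -> x = 0 -> 0 = 1
y | x = 1/2 | 0 = 1/2
(x -> x) <-> (y | x) = 1 <-> 1/2 = 1/2
~((x -> x) <-> (y | x)) = ~1/2 = 1/2
(((x -> y) <-> ~y) -> x) | ~((x -> x) <-> (y | x)) = 1/2 | 1/2 = 1/2
(((x -> ~x) | (x -> x)) -> ~((y | x) -> y)) | ((((x -> y) <-> ~y) -> x) | ~((x -> x) <-> (y | x))) = 0 | 1/2 = 1/2
No assignment yields a value below 1/2, so this is the minimum.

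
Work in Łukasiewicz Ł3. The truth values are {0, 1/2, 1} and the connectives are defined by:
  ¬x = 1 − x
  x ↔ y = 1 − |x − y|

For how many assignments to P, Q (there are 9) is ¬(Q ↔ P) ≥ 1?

2

P = 0, Q = 0 ↦ 0  <
P = 0, Q = 1/2 ↦ 1/2  <
P = 0, Q = 1 ↦ 1  ≥
P = 1/2, Q = 0 ↦ 1/2  <
P = 1/2, Q = 1/2 ↦ 0  <
P = 1/2, Q = 1 ↦ 1/2  <
P = 1, Q = 0 ↦ 1  ≥
P = 1, Q = 1/2 ↦ 1/2  <
P = 1, Q = 1 ↦ 0  <
So 2 of the 9 assignments meet the threshold.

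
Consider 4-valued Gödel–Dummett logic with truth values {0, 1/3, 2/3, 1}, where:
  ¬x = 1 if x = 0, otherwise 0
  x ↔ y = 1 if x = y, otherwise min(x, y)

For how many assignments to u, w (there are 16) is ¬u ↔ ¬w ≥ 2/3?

10

u = 0, w = 0 ↦ 1  ≥
u = 0, w = 1/3 ↦ 0  <
u = 0, w = 2/3 ↦ 0  <
u = 0, w = 1 ↦ 0  <
u = 1/3, w = 0 ↦ 0  <
u = 1/3, w = 1/3 ↦ 1  ≥
u = 1/3, w = 2/3 ↦ 1  ≥
u = 1/3, w = 1 ↦ 1  ≥
u = 2/3, w = 0 ↦ 0  <
u = 2/3, w = 1/3 ↦ 1  ≥
u = 2/3, w = 2/3 ↦ 1  ≥
u = 2/3, w = 1 ↦ 1  ≥
u = 1, w = 0 ↦ 0  <
u = 1, w = 1/3 ↦ 1  ≥
u = 1, w = 2/3 ↦ 1  ≥
u = 1, w = 1 ↦ 1  ≥
So 10 of the 16 assignments meet the threshold.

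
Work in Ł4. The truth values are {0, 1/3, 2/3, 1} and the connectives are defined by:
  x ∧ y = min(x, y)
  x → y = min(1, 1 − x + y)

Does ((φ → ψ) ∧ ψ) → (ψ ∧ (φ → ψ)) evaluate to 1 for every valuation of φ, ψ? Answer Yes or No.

φ = 0, ψ = 0 ↦ 1
φ = 0, ψ = 1/3 ↦ 1
φ = 0, ψ = 2/3 ↦ 1
φ = 0, ψ = 1 ↦ 1
φ = 1/3, ψ = 0 ↦ 1
φ = 1/3, ψ = 1/3 ↦ 1
φ = 1/3, ψ = 2/3 ↦ 1
φ = 1/3, ψ = 1 ↦ 1
φ = 2/3, ψ = 0 ↦ 1
φ = 2/3, ψ = 1/3 ↦ 1
φ = 2/3, ψ = 2/3 ↦ 1
φ = 2/3, ψ = 1 ↦ 1
φ = 1, ψ = 0 ↦ 1
φ = 1, ψ = 1/3 ↦ 1
φ = 1, ψ = 2/3 ↦ 1
φ = 1, ψ = 1 ↦ 1
Every assignment gives a value ≥ 1.

Yes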